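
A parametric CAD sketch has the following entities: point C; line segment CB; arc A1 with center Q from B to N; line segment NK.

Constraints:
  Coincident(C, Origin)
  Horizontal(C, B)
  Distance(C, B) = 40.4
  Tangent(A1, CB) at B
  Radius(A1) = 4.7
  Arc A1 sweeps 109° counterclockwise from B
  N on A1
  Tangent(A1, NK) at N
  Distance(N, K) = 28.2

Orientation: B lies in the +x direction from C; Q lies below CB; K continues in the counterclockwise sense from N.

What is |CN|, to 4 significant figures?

36.49

A1 meets CB tangentially, so QB is at right angles to CB, so Q = B + (0, -4.7) = (40.40, -4.700). On A1, B sits at bearing 90° from Q; a 109° counterclockwise sweep puts N at bearing 199°, so N = Q + 4.7·(cos 199°, sin 199°) = (35.96, -6.230). Then |CN| = |N − C| = 36.49.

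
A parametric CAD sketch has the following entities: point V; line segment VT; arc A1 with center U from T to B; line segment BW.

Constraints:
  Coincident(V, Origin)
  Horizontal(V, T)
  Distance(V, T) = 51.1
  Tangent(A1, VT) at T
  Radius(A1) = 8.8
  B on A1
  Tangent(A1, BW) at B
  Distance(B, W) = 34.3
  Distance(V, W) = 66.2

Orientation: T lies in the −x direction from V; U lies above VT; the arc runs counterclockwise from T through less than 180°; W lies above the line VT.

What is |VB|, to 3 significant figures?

43.8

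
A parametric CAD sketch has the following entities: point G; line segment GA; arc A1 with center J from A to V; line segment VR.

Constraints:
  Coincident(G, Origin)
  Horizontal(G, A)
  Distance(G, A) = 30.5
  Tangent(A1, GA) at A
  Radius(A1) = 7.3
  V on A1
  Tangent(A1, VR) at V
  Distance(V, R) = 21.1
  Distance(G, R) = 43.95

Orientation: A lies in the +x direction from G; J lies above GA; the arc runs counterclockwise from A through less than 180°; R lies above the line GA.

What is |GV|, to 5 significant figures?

38.661

Checks: |JA| = 7.300 ✓; |JV| = 7.300 ✓; ∠(JV, VR) = 90.00° ✓; |VR| = 21.10 ✓; |GR| = 43.95 ✓.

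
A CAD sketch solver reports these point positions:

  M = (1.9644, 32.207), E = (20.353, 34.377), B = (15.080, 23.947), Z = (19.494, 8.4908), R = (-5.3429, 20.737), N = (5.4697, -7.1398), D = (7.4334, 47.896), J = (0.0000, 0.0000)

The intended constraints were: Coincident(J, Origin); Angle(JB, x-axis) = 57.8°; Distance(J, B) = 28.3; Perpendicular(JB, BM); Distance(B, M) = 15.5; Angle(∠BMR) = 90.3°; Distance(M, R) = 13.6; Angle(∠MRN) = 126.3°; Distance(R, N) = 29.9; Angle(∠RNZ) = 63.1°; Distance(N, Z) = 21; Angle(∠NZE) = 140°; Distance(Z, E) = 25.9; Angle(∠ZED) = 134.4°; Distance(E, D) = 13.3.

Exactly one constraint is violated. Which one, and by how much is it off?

Distance(E, D) = 13.3 — off by 5.40.

J = (0.00, 0.00) ✓; JB at 57.80° ✓; |JB| = 28.30 ✓; ∠(JB, BM) = 90.00° ✓; |BM| = 15.50 ✓; ∠BMR = 90.30° ✓; |MR| = 13.60 ✓; ∠MRN = 126.3° ✓; |RN| = 29.90 ✓; ∠RNZ = 63.10° ✓; |NZ| = 21.00 ✓; ∠NZE = 140.0° ✓; |ZE| = 25.90 ✓; ∠ZED = 134.4° ✓; |ED| = 18.70 ✗.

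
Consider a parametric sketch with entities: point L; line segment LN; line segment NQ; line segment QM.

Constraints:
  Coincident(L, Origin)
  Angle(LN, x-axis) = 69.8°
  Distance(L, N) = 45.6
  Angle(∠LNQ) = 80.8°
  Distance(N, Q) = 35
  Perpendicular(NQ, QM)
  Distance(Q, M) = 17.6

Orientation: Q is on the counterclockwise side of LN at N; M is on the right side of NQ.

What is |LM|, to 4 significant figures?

68.47

L is at the origin; LN runs at 69.8° with length 45.6, so N = 45.6·(cos 69.8°, sin 69.8°) = (15.75, 42.80). ∠LNQ = 80.8°, so NQ runs at 69.8° + (180° − 80.8°) = 169.0° from the x-axis; with |NQ| = 35.0, Q = N + 35.0·(cos 169.0°, sin 169.0°) = (-18.61, 49.47). NQ is perpendicular to QM; with |QM| = 17.6 on the right of NQ, M = Q + 17.6·(0.1908, 0.9816) = (-15.25, 66.75). Then |LM| = |M − L| = 68.47.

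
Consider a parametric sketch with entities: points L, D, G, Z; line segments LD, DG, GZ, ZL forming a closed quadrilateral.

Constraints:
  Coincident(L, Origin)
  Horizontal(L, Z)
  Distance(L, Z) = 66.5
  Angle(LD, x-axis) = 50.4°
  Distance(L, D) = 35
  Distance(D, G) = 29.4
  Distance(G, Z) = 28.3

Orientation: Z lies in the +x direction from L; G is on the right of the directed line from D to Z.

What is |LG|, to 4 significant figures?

38.36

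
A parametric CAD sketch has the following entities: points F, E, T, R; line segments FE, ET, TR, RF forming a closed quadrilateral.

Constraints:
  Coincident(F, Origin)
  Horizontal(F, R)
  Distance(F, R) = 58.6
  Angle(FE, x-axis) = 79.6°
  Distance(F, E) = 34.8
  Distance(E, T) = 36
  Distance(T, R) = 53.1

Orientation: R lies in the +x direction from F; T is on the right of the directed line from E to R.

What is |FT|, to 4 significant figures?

5.804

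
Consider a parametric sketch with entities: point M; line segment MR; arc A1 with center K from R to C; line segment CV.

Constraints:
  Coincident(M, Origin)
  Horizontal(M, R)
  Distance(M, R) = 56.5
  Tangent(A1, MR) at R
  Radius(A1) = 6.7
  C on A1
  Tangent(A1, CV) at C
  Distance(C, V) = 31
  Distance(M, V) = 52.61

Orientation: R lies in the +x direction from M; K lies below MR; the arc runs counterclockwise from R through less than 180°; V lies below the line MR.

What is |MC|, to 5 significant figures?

50.360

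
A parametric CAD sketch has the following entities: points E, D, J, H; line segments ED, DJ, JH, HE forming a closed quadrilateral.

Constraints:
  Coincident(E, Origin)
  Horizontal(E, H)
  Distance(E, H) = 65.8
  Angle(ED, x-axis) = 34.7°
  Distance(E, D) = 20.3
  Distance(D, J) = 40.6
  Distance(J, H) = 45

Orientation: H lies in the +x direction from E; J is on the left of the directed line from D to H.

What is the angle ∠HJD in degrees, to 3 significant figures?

72.0°

E is at the origin; E and H share the same y with |EH| = 65.8 and H in +x, so H = (65.8, 0). ED runs at 34.7° with |ED| = 20.3, so D = (16.7, 11.6). J is determined by |DJ| = 40.6 and |JH| = 45.0 together: it lies at the intersection of circle(D, 40.6) and circle(H, 45.0). With |DH| = 50.5, the foot of the radical line on DH is 21.5 from D and the perpendicular offset is √(40.6² − 21.5²) = 34.4. Taking the left-of-DH solution: J = (45.5, 40.2).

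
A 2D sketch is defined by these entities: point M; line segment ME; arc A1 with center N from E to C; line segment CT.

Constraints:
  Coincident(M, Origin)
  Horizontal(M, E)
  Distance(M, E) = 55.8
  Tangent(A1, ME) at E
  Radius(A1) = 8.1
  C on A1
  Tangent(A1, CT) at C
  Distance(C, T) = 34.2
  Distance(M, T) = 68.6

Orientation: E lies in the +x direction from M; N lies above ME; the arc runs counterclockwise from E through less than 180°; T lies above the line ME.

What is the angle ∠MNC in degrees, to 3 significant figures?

171°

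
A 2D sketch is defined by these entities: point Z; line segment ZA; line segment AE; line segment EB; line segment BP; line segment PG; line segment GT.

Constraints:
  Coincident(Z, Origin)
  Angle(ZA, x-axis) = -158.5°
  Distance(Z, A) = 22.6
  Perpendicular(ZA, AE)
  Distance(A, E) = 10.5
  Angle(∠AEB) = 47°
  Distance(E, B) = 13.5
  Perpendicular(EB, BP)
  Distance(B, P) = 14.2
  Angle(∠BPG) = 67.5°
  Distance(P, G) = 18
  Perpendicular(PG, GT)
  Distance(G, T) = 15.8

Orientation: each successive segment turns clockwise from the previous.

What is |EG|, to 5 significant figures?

7.9534

Z is at the origin; ZA runs at -158.5° with length 22.6, so A = (-21.027, -8.2829). ZA ⟂ AE, so AE runs at 111.50°; with |AE| = 10.5, E = (-24.876, 1.4865). ∠AEB = 47.0° gives EB at -21.500° from the x-axis; with |EB| = 13.5, B = (-12.315, -3.4613). EB is perpendicular to BP, so BP runs at -111.50°; with |BP| = 14.2, P = (-17.519, -16.673). ∠BPG = 67.5° gives PG at 136.00° from the x-axis; with |PG| = 18.0, G = (-30.467, -4.1694). Then |EG| = |G − E| = 7.9534.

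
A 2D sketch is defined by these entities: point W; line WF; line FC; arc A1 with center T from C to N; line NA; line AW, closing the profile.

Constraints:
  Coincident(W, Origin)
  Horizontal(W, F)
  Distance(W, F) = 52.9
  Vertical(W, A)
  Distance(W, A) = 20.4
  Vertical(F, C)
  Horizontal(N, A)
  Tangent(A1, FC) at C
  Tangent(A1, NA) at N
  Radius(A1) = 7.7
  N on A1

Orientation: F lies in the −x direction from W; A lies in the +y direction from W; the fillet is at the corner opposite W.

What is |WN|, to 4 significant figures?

49.59

W is at the origin; WF is horizontal with |WF| = 52.9 and F on the −x side, so F = (-52.90, 0.000). WA is vertical with |WA| = 20.4 and A on the +y side, so A = (0.000, 20.40). The virtual corner opposite W is at (-52.90, 20.40). Tangency of A1 to FC means the radius TC is perpendicular to FC and since A1 is tangent to NA there, TN ⟂ NA, with radius 7.7, so the center T sits 7.7 in from both sides at T = (-45.20, 12.70). That places the tangent points at C = (-52.90, 12.70) on FC and N = (-45.20, 20.40) on NA. Then |WN| = |N − W| = 49.59.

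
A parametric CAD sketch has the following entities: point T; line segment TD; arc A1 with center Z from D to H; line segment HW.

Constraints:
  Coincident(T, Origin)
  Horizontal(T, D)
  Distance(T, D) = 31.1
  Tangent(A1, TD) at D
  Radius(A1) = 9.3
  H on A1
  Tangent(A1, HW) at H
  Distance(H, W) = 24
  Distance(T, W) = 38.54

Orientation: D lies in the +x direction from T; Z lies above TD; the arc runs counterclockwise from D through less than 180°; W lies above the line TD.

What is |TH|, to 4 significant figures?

40.84

T is at the origin; TD is horizontal with |TD| = 31.1 and D on the +x side, so D = (31.10, 0.000). A1 meets TD tangentially, so ZD is at right angles to TD, so Z = D + (0, 9.3) = (31.10, 9.300). Since ZH ⟂ HW (tangency), |ZW| = √(9.3² + 24.0²) = 25.74 regardless of where H sits on A1. So W lies on both circle(T, 38.54) and circle(Z, 25.74); the above-TD intersection is W = (20.39, 32.70). H is the foot of the tangent from W: H = (37.59, 15.96).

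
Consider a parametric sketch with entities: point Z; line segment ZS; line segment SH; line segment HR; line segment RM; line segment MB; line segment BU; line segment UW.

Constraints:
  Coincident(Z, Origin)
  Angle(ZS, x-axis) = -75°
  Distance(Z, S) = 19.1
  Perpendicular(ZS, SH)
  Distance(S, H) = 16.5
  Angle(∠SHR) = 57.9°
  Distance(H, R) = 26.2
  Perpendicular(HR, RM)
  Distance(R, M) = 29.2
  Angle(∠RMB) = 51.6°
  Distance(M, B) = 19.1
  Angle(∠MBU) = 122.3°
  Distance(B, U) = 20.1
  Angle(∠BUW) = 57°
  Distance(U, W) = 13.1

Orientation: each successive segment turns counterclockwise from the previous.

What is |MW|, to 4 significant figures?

23.74

Z is at the origin; ZS runs at -75.0° with length 19.1, so S = (4.943, -18.45). The perpendicularity gives SH at right angles to ZS, so SH runs at 15.00°; with |SH| = 16.5, H = (20.88, -14.18). ∠SHR = 57.9° gives HR at 137.1° from the x-axis; with |HR| = 26.2, R = (1.689, 3.656). HR is perpendicular to RM, so RM runs at -132.9°; with |RM| = 29.2, M = (-18.19, -17.73). ∠RMB = 51.6° gives MB at -4.500° from the x-axis; with |MB| = 19.1, B = (0.8527, -19.23). ∠MBU = 122.3° gives BU at 53.20° from the x-axis; with |BU| = 20.1, U = (12.89, -3.138). ∠BUW = 57.0° gives UW at 176.2° from the x-axis; with |UW| = 13.1, W = (-0.1782, -2.270). Then |MW| = |W − M| = 23.74.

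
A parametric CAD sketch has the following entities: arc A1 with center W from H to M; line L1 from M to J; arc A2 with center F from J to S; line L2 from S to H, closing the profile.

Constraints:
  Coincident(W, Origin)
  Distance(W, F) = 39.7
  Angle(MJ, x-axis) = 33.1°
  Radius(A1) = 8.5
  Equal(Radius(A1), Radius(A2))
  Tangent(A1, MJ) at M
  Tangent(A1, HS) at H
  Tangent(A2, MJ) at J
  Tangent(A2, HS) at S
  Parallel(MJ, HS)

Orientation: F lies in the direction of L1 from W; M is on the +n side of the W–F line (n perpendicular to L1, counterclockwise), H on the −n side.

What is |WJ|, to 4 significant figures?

40.60

Tangency of A1 to both parallel lines with radius 8.5 puts M and H at W ± 8.5·n: M = (-4.642, 7.121), H = (4.642, -7.121). Equal radii place J and S the same way about F: J = F + 8.5·n = (28.62, 28.80), S = F − 8.5·n = (37.90, 14.56). Then |WJ| = |J − W| = 40.60.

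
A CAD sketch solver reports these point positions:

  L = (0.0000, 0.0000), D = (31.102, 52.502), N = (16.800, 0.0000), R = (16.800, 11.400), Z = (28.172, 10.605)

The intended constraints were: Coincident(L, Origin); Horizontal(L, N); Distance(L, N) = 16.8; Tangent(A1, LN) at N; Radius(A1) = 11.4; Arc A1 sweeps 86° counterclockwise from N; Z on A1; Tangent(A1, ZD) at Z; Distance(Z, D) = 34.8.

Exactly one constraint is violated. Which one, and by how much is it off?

Distance(Z, D) = 34.8 — off by 7.20.

L = (0.00, 0.00) ✓; L.y = 0.00, N.y = 0.00 ✓; |LN| = 16.80 ✓; ∠(RN, NL) = 90.00° ✓; |RN| = 11.40 ✓; bearing(R→Z) − bearing(R→N) = 86.00° ✓; |RZ| = 11.40 ✓; ∠(RZ, ZD) = 90.00° ✓; |ZD| = 42.00 ✗.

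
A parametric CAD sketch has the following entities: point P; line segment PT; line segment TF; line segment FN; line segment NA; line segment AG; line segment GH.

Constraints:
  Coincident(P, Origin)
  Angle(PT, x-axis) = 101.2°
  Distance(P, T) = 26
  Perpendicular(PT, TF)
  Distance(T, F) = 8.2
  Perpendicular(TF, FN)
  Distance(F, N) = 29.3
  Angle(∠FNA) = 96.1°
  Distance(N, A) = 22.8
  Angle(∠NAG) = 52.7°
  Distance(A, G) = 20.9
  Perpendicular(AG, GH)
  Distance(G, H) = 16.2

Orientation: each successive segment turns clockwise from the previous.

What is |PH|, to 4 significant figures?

10.88

P is at the origin; PT runs at 101.2° with length 26.0, so T = (-5.050, 25.50). PT ⟂ TF, so TF runs at 11.20°; with |TF| = 8.2, F = (2.994, 27.10). TF is perpendicular to FN, so FN runs at -78.80°; with |FN| = 29.3, N = (8.685, -1.644). ∠FNA = 96.1° gives NA at -162.7° from the x-axis; with |NA| = 22.8, A = (-13.08, -8.425). ∠NAG = 52.7° gives AG at 70.00° from the x-axis; with |AG| = 20.9, G = (-5.936, 11.21). AG ⟂ GH, so GH runs at -20.00°; with |GH| = 16.2, H = (9.288, 5.674). Then |PH| = |H − P| = 10.88.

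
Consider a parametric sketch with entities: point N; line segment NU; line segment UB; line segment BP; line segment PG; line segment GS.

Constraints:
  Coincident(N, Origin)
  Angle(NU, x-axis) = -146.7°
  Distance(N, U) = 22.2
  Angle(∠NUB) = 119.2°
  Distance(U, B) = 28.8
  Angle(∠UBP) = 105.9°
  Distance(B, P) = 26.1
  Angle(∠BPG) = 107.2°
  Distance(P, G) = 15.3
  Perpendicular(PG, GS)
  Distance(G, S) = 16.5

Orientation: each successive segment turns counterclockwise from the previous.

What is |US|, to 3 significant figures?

24.2

N is at the origin; NU runs at -146.7° with length 22.2, so U = (-18.6, -12.2). ∠NUB = 119.2° gives UB at -85.9° from the x-axis; with |UB| = 28.8, B = (-16.5, -40.9). ∠UBP = 105.9° gives BP at -11.8° from the x-axis; with |BP| = 26.1, P = (9.05, -46.3). ∠BPG = 107.2° gives PG at 61.0° from the x-axis; with |PG| = 15.3, G = (16.5, -32.9). PG ⟂ GS, so GS runs at 151°; with |GS| = 16.5, S = (2.04, -24.9). Then |US| = |S − U| = 24.2.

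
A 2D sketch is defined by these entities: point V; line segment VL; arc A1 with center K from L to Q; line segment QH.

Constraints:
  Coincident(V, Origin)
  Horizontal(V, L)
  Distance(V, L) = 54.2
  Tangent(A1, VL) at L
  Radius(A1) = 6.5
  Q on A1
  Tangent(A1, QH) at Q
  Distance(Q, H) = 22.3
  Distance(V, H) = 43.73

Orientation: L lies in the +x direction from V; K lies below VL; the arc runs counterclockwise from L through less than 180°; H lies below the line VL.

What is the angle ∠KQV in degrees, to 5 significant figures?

153.92°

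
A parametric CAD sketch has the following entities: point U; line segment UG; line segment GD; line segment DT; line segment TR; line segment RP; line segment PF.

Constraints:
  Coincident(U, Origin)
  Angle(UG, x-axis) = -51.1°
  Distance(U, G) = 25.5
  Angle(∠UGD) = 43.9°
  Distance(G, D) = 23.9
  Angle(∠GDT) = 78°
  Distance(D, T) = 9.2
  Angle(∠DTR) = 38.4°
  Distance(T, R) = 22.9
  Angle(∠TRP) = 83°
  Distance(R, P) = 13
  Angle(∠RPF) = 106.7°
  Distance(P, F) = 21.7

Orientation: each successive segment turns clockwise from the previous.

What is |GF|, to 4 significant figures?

36.89

U is at the origin; UG runs at -51.1° with length 25.5, so G = (16.01, -19.85). ∠UGD = 43.9° gives GD at 172.8° from the x-axis; with |GD| = 23.9, D = (-7.698, -16.85). ∠GDT = 78.0° gives DT at 70.80° from the x-axis; with |DT| = 9.2, T = (-4.673, -8.161). ∠DTR = 38.4° gives TR at -70.80° from the x-axis; with |TR| = 22.9, R = (2.858, -29.79). ∠TRP = 83.0° gives RP at -167.8° from the x-axis; with |RP| = 13.0, P = (-9.848, -32.53). ∠RPF = 106.7° gives PF at 118.9° from the x-axis; with |PF| = 21.7, F = (-20.34, -13.54). Then |GF| = |F − G| = 36.89.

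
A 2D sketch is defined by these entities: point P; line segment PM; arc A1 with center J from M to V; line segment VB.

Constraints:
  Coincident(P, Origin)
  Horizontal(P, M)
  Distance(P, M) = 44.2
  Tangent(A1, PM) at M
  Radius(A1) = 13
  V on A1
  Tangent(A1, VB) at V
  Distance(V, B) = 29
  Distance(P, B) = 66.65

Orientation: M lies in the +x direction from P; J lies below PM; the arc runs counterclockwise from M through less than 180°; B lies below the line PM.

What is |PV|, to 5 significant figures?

39.155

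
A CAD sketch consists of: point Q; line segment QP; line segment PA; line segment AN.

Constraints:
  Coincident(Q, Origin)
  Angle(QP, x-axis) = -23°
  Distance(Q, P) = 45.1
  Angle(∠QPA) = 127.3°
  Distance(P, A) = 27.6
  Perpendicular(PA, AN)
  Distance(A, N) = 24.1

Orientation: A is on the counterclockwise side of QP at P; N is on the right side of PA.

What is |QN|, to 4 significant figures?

81.33

Q is at the origin; QP runs at -23.0° with length 45.1, so P = 45.1·(cos -23.0°, sin -23.0°) = (41.51, -17.62). ∠QPA = 127.3°, so PA runs at -23.0° + (180° − 127.3°) = 29.70° from the x-axis; with |PA| = 27.6, A = P + 27.6·(cos 29.70°, sin 29.70°) = (65.49, -3.947). The perpendicularity gives AN at right angles to PA; with |AN| = 24.1 on the right of PA, N = A + 24.1·(0.4955, -0.8686) = (77.43, -24.88). Then |QN| = |N − Q| = 81.33.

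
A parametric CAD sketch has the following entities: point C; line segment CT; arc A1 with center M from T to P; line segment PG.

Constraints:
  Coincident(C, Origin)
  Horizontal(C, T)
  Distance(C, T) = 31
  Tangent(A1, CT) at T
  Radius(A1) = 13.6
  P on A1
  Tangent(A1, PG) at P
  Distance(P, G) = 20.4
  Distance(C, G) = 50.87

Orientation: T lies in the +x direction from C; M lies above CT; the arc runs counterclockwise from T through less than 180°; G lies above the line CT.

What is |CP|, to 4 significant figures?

47.44

C is at the origin; C and T share the same y with |CT| = 31.0 and T on the +x side, so T = (31.00, 0.000). Tangency of A1 to CT means the radius MT is perpendicular to CT, so M = T + (0, 13.6) = (31.00, 13.60). Since MP ⟂ PG (tangency), |MG| = √(13.6² + 20.4²) = 24.52 regardless of where P sits on A1. So G lies on both circle(C, 50.87) and circle(M, 24.52); the above-CT intersection is G = (33.88, 37.95). P is the foot of the tangent from G: P = (43.12, 19.76).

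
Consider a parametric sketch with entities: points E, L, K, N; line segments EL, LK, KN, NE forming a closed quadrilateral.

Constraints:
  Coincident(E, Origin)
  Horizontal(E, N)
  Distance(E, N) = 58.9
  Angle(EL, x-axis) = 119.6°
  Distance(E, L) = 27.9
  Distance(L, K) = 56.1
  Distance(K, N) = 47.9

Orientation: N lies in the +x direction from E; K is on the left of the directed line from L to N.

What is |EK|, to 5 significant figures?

58.381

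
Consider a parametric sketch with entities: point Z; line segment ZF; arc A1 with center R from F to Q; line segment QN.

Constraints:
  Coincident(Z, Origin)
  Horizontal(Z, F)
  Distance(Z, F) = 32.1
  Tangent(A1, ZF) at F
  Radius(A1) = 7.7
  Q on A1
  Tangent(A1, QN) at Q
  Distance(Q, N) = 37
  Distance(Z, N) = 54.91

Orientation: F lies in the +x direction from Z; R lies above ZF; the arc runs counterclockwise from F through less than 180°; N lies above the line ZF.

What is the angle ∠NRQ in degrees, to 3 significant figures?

78.2°

Z is at the origin; Z and F share the same y with |ZF| = 32.1 and F on the +x side, so F = (32.1, 0.00). A1 meets ZF tangentially, so RF is at right angles to ZF, so R = F + (0, 7.7) = (32.1, 7.70). Since RQ ⟂ QN (tangency), |RN| = √(7.7² + 37.0²) = 37.8 regardless of where Q sits on A1. So N lies on both circle(Z, 54.91) and circle(R, 37.8); the above-ZF intersection is N = (30.8, 45.5). Q is the foot of the tangent from N: Q = (39.6, 9.53).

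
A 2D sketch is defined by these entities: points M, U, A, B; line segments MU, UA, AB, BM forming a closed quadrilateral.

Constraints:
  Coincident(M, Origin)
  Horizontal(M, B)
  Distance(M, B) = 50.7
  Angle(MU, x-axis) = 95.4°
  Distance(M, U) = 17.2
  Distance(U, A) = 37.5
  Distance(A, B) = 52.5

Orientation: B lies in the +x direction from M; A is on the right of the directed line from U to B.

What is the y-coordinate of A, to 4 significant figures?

-20.18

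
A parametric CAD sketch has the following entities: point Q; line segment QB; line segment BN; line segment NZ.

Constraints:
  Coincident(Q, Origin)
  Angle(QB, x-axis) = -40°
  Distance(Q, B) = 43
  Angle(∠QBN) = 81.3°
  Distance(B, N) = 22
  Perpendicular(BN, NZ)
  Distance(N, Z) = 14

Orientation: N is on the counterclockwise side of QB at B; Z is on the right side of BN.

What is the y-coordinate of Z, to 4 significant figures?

-16.12

Q is at the origin; QB runs at -40.0° with length 43.0, so B = 43.0·(cos -40.0°, sin -40.0°) = (32.94, -27.64). ∠QBN = 81.3°, so BN runs at -40.0° + (180° − 81.3°) = 58.70° from the x-axis; with |BN| = 22.0, N = B + 22.0·(cos 58.70°, sin 58.70°) = (44.37, -8.842). BN is perpendicular to NZ; with |NZ| = 14.0 on the right of BN, Z = N + 14.0·(0.8545, -0.5195) = (56.33, -16.12). So Z.y = -16.12.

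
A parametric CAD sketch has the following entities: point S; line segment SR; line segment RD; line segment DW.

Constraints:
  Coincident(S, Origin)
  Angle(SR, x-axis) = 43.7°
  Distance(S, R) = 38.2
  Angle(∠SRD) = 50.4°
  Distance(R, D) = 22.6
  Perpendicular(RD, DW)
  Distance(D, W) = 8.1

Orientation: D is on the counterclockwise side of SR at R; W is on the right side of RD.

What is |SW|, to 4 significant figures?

37.57

S is at the origin; SR runs at 43.7° with length 38.2, so R = 38.2·(cos 43.7°, sin 43.7°) = (27.62, 26.39). ∠SRD = 50.4°, so RD runs at 43.7° + (180° − 50.4°) = 173.3° from the x-axis; with |RD| = 22.6, D = R + 22.6·(cos 173.3°, sin 173.3°) = (5.172, 29.03). RD ⟂ DW; with |DW| = 8.1 on the right of RD, W = D + 8.1·(0.1167, 0.9932) = (6.117, 37.07). Then |SW| = |W − S| = 37.57.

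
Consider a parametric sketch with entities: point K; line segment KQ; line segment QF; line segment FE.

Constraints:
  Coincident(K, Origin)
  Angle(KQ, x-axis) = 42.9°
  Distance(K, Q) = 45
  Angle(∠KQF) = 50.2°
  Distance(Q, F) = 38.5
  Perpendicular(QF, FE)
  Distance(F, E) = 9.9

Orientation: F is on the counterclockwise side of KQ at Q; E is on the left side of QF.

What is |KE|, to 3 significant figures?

26.5

∠KQF = 50.2°, so QF runs at 42.9° + (180° − 50.2°) = 173° from the x-axis; with |QF| = 38.5, F = Q + 38.5·(cos 173°, sin 173°) = (-5.22, 35.5). QF ⟂ FE; with |FE| = 9.9 on the left of QF, E = F + 9.9·(-0.127, -0.992) = (-6.48, 25.7). Then |KE| = |E − K| = 26.5.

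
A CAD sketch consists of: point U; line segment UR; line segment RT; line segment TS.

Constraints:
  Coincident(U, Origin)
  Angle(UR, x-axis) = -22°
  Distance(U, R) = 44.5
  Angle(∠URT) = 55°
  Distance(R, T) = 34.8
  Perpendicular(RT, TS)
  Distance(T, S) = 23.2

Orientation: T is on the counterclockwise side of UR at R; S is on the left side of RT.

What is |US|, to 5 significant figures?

16.176

U is at the origin; UR runs at -22.0° with length 44.5, so R = 44.5·(cos -22.0°, sin -22.0°) = (41.260, -16.670). ∠URT = 55.0°, so RT runs at -22.0° + (180° − 55.0°) = 103.00° from the x-axis; with |RT| = 34.8, T = R + 34.8·(cos 103.00°, sin 103.00°) = (33.431, 17.238). RT ⟂ TS; with |TS| = 23.2 on the left of RT, S = T + 23.2·(-0.97437, -0.22495) = (10.826, 12.019). Then |US| = |S − U| = 16.176.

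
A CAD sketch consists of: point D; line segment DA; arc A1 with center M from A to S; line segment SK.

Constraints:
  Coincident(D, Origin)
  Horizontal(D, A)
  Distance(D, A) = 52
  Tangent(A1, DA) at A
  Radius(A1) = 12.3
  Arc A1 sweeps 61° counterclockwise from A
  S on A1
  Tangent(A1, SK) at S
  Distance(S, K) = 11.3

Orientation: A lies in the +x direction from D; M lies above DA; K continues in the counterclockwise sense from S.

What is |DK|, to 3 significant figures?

70.1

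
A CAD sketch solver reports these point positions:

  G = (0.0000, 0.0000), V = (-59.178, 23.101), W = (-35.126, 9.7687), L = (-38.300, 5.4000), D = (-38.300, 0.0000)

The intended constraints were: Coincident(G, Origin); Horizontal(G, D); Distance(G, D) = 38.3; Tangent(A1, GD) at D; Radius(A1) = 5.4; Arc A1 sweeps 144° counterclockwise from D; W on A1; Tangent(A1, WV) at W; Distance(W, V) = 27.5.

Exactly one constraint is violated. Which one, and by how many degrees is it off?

Tangent(A1, WV) at W — off by 7.00°.

G = (0.00, 0.00) ✓; G.y = 0.00, D.y = 0.00 ✓; |GD| = 38.30 ✓; ∠(LD, DG) = 90.00° ✓; |LD| = 5.400 ✓; bearing(L→W) − bearing(L→D) = 144.0° ✓; |LW| = 5.400 ✓; ∠(LW, WV) = 83.00° ✗; |WV| = 27.50 ✓.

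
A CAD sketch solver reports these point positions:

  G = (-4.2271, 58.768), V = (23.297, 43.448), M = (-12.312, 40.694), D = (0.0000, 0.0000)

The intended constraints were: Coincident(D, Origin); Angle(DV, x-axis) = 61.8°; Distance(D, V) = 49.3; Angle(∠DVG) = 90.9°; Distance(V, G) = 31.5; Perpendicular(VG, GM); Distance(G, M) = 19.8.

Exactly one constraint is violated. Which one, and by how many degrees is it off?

Perpendicular(VG, GM) — off by 5.00°.

D = (0.00, 0.00) ✓; DV at 61.80° ✓; |DV| = 49.30 ✓; ∠DVG = 90.90° ✓; |VG| = 31.50 ✓; ∠(VG, GM) = 95.00° ✗; |GM| = 19.80 ✓.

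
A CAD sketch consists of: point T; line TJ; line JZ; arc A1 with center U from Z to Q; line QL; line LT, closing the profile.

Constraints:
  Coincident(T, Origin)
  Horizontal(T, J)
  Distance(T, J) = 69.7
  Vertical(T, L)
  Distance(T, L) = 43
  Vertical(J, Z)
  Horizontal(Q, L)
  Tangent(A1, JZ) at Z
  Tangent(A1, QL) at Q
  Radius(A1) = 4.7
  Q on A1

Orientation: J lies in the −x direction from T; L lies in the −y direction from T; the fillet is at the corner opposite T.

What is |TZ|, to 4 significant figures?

79.53

T is at the origin; T and J share the same y with |TJ| = 69.7 and J on the −x side, so J = (-69.70, 0.000). TL is vertical with |TL| = 43.0 and L on the −y side, so L = (0.000, -43.00). The virtual corner opposite T is at (-69.70, -43.00). Since A1 is tangent to JZ there, UZ ⟂ JZ and since A1 is tangent to QL there, UQ ⟂ QL, with radius 4.7, so the center U sits 4.7 in from both sides at U = (-65.00, -38.30). That places the tangent points at Z = (-69.70, -38.30) on JZ and Q = (-65.00, -43.00) on QL. Then |TZ| = |Z − T| = 79.53.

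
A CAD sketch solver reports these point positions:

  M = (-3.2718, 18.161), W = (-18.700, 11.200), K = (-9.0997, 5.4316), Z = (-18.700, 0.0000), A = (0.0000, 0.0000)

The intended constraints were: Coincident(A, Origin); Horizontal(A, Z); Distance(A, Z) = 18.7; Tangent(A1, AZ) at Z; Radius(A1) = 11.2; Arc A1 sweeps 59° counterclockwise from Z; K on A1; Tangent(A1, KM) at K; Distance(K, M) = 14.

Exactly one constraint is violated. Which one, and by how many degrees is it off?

Tangent(A1, KM) at K — off by 6.40°.

A = (0.00, 0.00) ✓; A.y = 0.00, Z.y = 0.00 ✓; |AZ| = 18.70 ✓; ∠(WZ, ZA) = 90.00° ✓; |WZ| = 11.20 ✓; bearing(W→K) − bearing(W→Z) = 59.00° ✓; |WK| = 11.20 ✓; ∠(WK, KM) = 83.60° ✗; |KM| = 14.00 ✓.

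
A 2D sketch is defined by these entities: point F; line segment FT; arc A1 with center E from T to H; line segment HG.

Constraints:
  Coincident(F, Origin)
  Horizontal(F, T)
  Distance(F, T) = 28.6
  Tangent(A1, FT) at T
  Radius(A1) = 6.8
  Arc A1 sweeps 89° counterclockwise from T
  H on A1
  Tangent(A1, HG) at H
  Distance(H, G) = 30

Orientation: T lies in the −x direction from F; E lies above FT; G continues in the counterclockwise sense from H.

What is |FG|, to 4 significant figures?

42.40

F is at the origin; F and T share the same y with |FT| = 28.6 and T on the −x side, so T = (-28.60, 0.000). Since A1 is tangent to FT there, ET ⟂ FT, so E = T + (0, 6.8) = (-28.60, 6.800). On A1, T sits at bearing -90° from E; an 89° counterclockwise sweep puts H at bearing -1°, so H = E + 6.8·(cos -1°, sin -1°) = (-21.80, 6.681). Since A1 is tangent to HG there, EH ⟂ HG, so HG runs along (−sin -1°, cos -1°); with |HG| = 30.0, G = (-21.28, 36.68). Then |FG| = |G − F| = 42.40.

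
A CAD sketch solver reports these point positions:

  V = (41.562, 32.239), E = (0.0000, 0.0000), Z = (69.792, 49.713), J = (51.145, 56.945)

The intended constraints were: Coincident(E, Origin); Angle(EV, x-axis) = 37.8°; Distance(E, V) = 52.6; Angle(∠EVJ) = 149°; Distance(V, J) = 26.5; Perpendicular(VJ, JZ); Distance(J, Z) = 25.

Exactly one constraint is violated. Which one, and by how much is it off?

Distance(J, Z) = 25 — off by 5.00.

E = (0.00, 0.00) ✓; EV at 37.80° ✓; |EV| = 52.60 ✓; ∠EVJ = 149.0° ✓; |VJ| = 26.50 ✓; ∠(VJ, JZ) = 90.00° ✓; |JZ| = 20.00 ✗.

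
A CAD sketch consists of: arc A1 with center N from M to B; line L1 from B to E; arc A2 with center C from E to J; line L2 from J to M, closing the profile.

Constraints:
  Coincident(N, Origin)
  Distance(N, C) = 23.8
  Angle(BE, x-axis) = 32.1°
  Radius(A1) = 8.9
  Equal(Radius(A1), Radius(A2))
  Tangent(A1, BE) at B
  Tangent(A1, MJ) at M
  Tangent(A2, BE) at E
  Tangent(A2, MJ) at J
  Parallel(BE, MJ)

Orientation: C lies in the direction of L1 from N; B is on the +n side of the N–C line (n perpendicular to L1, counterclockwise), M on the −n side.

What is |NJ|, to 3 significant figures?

25.4

The slot axis is L1's direction at 32.1°, so u = (cos 32.1°, sin 32.1°) = (0.847, 0.531) and n = (−sin 32.1°, cos 32.1°) = (-0.531, 0.847). N is at the origin and C lies 23.8 along u from N, so C = 23.8·u = (20.2, 12.6). Tangency of A1 to both parallel lines with radius 8.9 puts B and M at N ± 8.9·n: B = (-4.73, 7.54), M = (4.73, -7.54). Equal radii place E and J the same way about C: E = C + 8.9·n = (15.4, 20.2), J = C − 8.9·n = (24.9, 5.11). Then |NJ| = |J − N| = 25.4.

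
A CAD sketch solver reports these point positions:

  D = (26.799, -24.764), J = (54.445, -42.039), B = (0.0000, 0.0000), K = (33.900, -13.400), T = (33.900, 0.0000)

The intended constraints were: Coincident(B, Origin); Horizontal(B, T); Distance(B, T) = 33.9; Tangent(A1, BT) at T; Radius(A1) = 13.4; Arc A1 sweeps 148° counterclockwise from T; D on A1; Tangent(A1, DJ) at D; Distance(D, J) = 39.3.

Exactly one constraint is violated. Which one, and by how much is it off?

Distance(D, J) = 39.3 — off by 6.70.

B = (0.00, 0.00) ✓; B.y = 0.00, T.y = 0.00 ✓; |BT| = 33.90 ✓; ∠(KT, TB) = 90.00° ✓; |KT| = 13.40 ✓; bearing(K→D) − bearing(K→T) = 148.0° ✓; |KD| = 13.40 ✓; ∠(KD, DJ) = 90.00° ✓; |DJ| = 32.60 ✗.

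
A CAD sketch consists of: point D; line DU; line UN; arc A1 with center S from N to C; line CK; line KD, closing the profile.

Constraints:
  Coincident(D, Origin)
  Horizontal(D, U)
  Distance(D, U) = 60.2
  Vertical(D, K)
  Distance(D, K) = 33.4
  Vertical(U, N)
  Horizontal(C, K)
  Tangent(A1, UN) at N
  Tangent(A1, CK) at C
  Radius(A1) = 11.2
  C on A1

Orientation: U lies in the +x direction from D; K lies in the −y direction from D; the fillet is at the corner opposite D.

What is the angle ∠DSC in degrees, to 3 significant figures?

114°

D is at the origin; DU is horizontal with |DU| = 60.2 and U on the +x side, so U = (60.2, 0.00). D and K share the same x with |DK| = 33.4 and K on the −y side, so K = (0.00, -33.4). The virtual corner opposite D is at (60.2, -33.4). The tangent condition forces SN to be normal to UN and the tangent condition forces SC to be normal to CK, with radius 11.2, so the center S sits 11.2 in from both sides at S = (49.0, -22.2). That places the tangent points at N = (60.2, -22.2) on UN and C = (49.0, -33.4) on CK. Then cos ∠DSC = SD·SC / (|SD||SC|), giving 114°.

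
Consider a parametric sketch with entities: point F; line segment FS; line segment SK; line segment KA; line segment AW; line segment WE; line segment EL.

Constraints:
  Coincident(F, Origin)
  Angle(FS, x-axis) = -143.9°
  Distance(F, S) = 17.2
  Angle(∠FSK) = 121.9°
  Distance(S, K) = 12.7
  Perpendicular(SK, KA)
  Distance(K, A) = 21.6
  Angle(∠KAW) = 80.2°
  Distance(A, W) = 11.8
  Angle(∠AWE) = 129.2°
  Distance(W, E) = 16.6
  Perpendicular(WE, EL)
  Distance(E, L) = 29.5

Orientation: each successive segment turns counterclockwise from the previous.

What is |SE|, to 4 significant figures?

8.740

∠KAW = 80.2° gives AW at 104.0° from the x-axis; with |AW| = 11.8, W = (5.720, -9.769). ∠AWE = 129.2° gives WE at 154.8° from the x-axis; with |WE| = 16.6, E = (-9.300, -2.701). Then |SE| = |E − S| = 8.740.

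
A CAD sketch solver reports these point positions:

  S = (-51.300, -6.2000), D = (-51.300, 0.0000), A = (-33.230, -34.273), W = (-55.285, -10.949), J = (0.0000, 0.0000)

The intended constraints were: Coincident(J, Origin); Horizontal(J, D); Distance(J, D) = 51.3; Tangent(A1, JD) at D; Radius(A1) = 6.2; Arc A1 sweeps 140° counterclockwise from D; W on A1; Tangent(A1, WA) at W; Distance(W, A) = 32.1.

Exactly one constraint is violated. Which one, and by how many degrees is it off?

Tangent(A1, WA) at W — off by 6.60°.

J = (0.00, 0.00) ✓; J.y = 0.00, D.y = 0.00 ✓; |JD| = 51.30 ✓; ∠(SD, DJ) = 90.00° ✓; |SD| = 6.200 ✓; bearing(S→W) − bearing(S→D) = 140.0° ✓; |SW| = 6.199 ✓; ∠(SW, WA) = 96.60° ✗; |WA| = 32.10 ✓.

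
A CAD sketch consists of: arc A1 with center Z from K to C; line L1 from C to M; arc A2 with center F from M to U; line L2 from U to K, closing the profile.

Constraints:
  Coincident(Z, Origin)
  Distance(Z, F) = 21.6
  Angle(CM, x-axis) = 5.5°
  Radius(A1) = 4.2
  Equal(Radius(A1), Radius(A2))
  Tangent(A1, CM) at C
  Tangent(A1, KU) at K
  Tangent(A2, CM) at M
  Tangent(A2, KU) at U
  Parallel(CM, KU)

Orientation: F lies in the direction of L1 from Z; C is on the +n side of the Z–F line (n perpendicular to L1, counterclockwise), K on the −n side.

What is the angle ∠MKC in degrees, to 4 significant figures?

68.75°

Tangency of A1 to both parallel lines with radius 4.2 puts C and K at Z ± 4.2·n: C = (-0.4026, 4.181), K = (0.4026, -4.181). Equal radii place M and U the same way about F: M = F + 4.2·n = (21.10, 6.251), U = F − 4.2·n = (21.90, -2.110). Then cos ∠MKC = KM·KC / (|KM||KC|), giving 68.75°.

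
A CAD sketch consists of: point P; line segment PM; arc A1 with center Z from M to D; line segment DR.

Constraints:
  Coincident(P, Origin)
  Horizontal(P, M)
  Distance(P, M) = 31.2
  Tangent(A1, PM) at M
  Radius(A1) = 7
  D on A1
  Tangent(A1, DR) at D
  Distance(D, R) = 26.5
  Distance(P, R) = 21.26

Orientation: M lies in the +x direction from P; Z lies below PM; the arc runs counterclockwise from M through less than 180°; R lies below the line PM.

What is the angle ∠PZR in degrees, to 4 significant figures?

41.06°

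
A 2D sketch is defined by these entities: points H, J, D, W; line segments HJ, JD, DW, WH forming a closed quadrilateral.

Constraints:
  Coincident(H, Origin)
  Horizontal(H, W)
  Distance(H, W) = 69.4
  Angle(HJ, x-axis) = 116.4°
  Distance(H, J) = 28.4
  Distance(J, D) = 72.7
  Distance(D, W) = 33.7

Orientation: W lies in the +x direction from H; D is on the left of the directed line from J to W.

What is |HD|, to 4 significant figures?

67.92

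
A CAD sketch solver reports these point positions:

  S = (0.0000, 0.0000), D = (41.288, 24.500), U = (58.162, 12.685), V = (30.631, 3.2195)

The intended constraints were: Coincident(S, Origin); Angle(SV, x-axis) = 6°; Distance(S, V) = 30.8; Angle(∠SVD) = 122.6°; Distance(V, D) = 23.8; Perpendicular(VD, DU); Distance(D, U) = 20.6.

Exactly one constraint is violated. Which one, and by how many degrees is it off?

Perpendicular(VD, DU) — off by 8.40°.

S = (0.00, 0.00) ✓; SV at 6.000° ✓; |SV| = 30.80 ✓; ∠SVD = 122.6° ✓; |VD| = 23.80 ✓; ∠(VD, DU) = 98.40° ✗; |DU| = 20.60 ✓.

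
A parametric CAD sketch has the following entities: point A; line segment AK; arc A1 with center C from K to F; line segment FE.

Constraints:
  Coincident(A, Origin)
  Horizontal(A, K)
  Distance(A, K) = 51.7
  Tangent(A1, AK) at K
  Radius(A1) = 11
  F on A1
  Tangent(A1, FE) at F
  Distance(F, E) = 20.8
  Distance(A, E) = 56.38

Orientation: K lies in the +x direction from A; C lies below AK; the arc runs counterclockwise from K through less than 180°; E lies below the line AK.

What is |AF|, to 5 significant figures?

43.040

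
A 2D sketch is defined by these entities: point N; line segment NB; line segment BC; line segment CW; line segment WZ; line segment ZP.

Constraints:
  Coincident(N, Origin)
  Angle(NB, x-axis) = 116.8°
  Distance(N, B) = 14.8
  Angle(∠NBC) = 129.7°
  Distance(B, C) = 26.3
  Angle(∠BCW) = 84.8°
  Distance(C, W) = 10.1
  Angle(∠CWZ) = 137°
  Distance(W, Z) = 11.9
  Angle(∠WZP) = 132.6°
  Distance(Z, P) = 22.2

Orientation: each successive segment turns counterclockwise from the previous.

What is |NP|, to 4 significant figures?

5.889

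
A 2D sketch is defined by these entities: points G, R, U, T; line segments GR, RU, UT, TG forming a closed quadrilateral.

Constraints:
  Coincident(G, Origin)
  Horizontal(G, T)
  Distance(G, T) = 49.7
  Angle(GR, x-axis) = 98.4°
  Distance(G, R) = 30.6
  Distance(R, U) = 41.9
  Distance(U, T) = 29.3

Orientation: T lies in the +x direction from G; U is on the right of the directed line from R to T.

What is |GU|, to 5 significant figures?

20.852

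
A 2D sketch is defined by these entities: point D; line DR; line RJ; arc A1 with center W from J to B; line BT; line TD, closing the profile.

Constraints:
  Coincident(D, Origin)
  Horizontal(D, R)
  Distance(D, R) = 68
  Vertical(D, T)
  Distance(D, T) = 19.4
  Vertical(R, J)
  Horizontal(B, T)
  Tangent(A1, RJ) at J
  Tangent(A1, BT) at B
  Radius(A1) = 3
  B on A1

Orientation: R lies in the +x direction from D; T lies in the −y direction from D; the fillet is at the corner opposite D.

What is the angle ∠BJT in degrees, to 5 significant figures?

42.474°

The virtual corner opposite D is at (68.000, -19.400). A1 meets RJ tangentially, so WJ is at right angles to RJ and the tangent condition forces WB to be normal to BT, with radius 3.0, so the center W sits 3.0 in from both sides at W = (65.000, -16.400). That places the tangent points at J = (68.000, -16.400) on RJ and B = (65.000, -19.400) on BT. Then cos ∠BJT = JB·JT / (|JB||JT|), giving 42.474°.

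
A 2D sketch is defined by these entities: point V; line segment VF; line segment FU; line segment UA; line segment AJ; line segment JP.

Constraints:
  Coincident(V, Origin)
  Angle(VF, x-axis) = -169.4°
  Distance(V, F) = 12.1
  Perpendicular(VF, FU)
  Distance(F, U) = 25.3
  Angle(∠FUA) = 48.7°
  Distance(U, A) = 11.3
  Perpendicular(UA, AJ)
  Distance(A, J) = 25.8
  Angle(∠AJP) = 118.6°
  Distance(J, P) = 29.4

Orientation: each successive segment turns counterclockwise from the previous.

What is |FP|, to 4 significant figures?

37.54

V is at the origin; VF runs at -169.4° with length 12.1, so F = (-11.89, -2.226). The perpendicularity gives FU at right angles to VF, so FU runs at -79.40°; with |FU| = 25.3, U = (-7.240, -27.09). ∠FUA = 48.7° gives UA at 51.90° from the x-axis; with |UA| = 11.3, A = (-0.2670, -18.20). UA ⟂ AJ, so AJ runs at 141.9°; with |AJ| = 25.8, J = (-20.57, -2.282). ∠AJP = 118.6° gives JP at -156.7° from the x-axis; with |JP| = 29.4, P = (-47.57, -13.91). Then |FP| = |P − F| = 37.54.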